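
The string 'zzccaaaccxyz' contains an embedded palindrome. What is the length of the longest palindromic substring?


Scanning 'zzccaaaccxyz' for palindromic substrings.
Substring at positions 2-8: 'ccaaacc'.
Check: reverse('ccaaacc') = 'ccaaacc' -> palindrome confirmed.
Neighbouring characters ('z' / 'x') break symmetry, so it cannot extend further.
No longer palindromic substring exists; longest length = 7

7


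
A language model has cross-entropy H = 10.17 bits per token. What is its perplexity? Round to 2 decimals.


Perplexity formula: PP = 2^H
H = 10.17
PP = 2^10.17
Decompose: 2^10.17 = 2^10 * 2^0.17
2^10 = 1024, 2^0.17 ~ 1.1250585
PP ~ 1024 * 1.1250585 = 1152.0599040
Rounded to 2 decimals: 1152.06

1152.06


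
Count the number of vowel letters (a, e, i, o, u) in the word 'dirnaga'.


Scanning each character of 'dirnaga':
  Position 1: 'd' -> consonant (running count: 0)
  Position 2: 'i' -> vowel (running count: 1)
  Position 3: 'r' -> consonant (running count: 1)
  Position 4: 'n' -> consonant (running count: 1)
  Position 5: 'a' -> vowel (running count: 2)
  Position 6: 'g' -> consonant (running count: 2)
  Position 7: 'a' -> vowel (running count: 3)
Total vowels: 3

3


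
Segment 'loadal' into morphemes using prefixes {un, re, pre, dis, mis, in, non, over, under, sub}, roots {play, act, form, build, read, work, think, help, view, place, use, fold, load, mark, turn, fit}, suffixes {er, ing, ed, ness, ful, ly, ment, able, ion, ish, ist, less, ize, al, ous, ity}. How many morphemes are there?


Segmenting 'loadal' against the inventory:
  'load' -> root (morpheme 1)
  'al' -> suffix (morpheme 2)
Total morphemes: 2

2


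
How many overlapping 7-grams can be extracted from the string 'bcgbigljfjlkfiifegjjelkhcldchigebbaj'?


String 'bcgbigljfjlkfiifegjjelkhcldchigebbaj' has length L = 36.
Number of overlapping n-grams = L - n + 1
Substituting: 36 - 7 + 1 = 30

30


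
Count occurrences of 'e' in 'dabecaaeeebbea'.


Scanning 'dabecaaeeebbea' for 'e':
  Position 3: 'e' -> MATCH (count: 1)
  Position 7: 'e' -> MATCH (count: 2)
  Position 8: 'e' -> MATCH (count: 3)
  Position 9: 'e' -> MATCH (count: 4)
  Position 12: 'e' -> MATCH (count: 5)
Total occurrences of 'e': 5

5


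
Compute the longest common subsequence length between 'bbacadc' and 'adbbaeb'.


DP table for LCS of 'bbacadc' and 'adbbaeb':
       a  d  b  b  a  e  b
    0  0  0  0  0  0  0  0
  b 0  0  0  1  1  1  1  1
  b 0  0  0  1  2  2  2  2
  a 0  1  1  1  2  3  3  3
  c 0  1  1  1  2  3  3  3
  a 0  1  1  1  2  3  3  3
  d 0  1  2  2  2  3  3  3
  c 0  1  2  2  2  3  3  3
LCS: 'bba'
LCS length = 3

3


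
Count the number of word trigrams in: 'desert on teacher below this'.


Word trigrams from [5] words:
  Trigram 1: (desert on teacher)
  Trigram 2: (on teacher below)
  Trigram 3: (teacher below this)
Total word trigrams: 5 - 2 = 3

3


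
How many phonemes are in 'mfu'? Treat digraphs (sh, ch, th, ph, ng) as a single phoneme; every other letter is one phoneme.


Parsing 'mfu' greedily, digraphs first:
  'm' -> consonant phoneme (phonemes so far: 1)
  'f' -> consonant phoneme (phonemes so far: 2)
  'u' -> vowel phoneme (phonemes so far: 3)
Total phonemes: 3

3


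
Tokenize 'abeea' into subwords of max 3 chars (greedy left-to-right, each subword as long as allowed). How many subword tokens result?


'abeea' has 5 characters.
Chunking with max size 3:
  Chunk 1: 'abe' (positions 0-2)
  Chunk 2: 'ea' (positions 3-4)
Total chunks: ceil(5 / 3) = 2

2


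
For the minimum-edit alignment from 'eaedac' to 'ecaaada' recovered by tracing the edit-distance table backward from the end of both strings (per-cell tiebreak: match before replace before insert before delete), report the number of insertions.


Edit distance = 4. Backtracking from cell (6, 7) with preference match > replace > insert > delete,
then listing the resulting alignment 'eaedac' -> 'ecaaada' left to right:
  Step 1: keep 'e'
  Step 2: insert 'c' [insertion #1]
  Step 3: insert 'a' [insertion #2]
  Step 4: keep 'a'
  Step 5: replace e->a
  Step 6: keep 'd'
  Step 7: keep 'a'
  Step 8: delete 'c'
Total insertions: 2

2


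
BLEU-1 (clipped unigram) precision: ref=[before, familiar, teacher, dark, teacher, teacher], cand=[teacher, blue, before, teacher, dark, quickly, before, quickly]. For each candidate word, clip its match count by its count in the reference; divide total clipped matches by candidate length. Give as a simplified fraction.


Reference word counts: {'before': 1, 'dark': 1, 'familiar': 1, 'teacher': 3}
Checking each candidate word (with clipping):
  'teacher' -> in reference (ref count 3, used 1/3) -> match (matches: 1)
  'blue' -> not in reference -> no match (matches: 1)
  'before' -> in reference (ref count 1, used 1/1) -> match (matches: 2)
  'teacher' -> in reference (ref count 3, used 2/3) -> match (matches: 3)
  'dark' -> in reference (ref count 1, used 1/1) -> match (matches: 4)
  'quickly' -> not in reference -> no match (matches: 4)
  'before' -> ref count 1 already used up (1/1) -> clipped, no match (matches: 4)
  'quickly' -> not in reference -> no match (matches: 4)
Clipped matches: 4, Candidate length: 8
Precision = 4/8 = 1/2

1/2


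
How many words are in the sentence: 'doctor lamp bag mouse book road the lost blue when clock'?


Counting words by splitting on spaces:
  Word 1: 'doctor'
  Word 2: 'lamp'
  Word 3: 'bag'
  Word 4: 'mouse'
  Word 5: 'book'
  Word 6: 'road'
  Word 7: 'the'
  Word 8: 'lost'
  Word 9: 'blue'
  Word 10: 'when'
  Word 11: 'clock'
Total words: 11

11


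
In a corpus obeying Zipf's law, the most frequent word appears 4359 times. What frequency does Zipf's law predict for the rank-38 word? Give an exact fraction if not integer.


Zipf's law: freq(rank) = f1 / rank
f1 = 4359, rank = 38
freq = 4359 / 38
GCD(4359, 38) = 1
Simplified: 4359/38

4359/38


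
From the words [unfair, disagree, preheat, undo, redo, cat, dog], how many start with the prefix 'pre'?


Checking each word for prefix 'pre':
  'unfair' -> no (count: 0)
  'disagree' -> no (count: 0)
  'preheat' -> YES, starts with 'pre' (count: 1)
  'undo' -> no (count: 1)
  'redo' -> no (count: 1)
  'cat' -> no (count: 1)
  'dog' -> no (count: 1)
Total with prefix 'pre': 1

1


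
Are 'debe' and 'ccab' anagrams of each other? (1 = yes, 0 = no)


Sort characters of 'debe': 'bdee'
Sort characters of 'ccab': 'abcc'
Sorted forms differ -> they are NOT anagrams
Result: 0

0


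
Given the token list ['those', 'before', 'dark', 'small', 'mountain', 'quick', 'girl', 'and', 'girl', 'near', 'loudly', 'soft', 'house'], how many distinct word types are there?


Listing all tokens and tracking unique types:
  Token 1: 'those' -> NEW (unique so far: 1)
  Token 2: 'before' -> NEW (unique so far: 2)
  Token 3: 'dark' -> NEW (unique so far: 3)
  Token 4: 'small' -> NEW (unique so far: 4)
  Token 5: 'mountain' -> NEW (unique so far: 5)
  Token 6: 'quick' -> NEW (unique so far: 6)
  Token 7: 'girl' -> NEW (unique so far: 7)
  Token 8: 'and' -> NEW (unique so far: 8)
  Token 9: 'girl' -> duplicate (unique so far: 8)
  Token 10: 'near' -> NEW (unique so far: 9)
  Token 11: 'loudly' -> NEW (unique so far: 10)
  Token 12: 'soft' -> NEW (unique so far: 11)
  Token 13: 'house' -> NEW (unique so far: 12)
Unique types: ('and', 'before', 'dark', 'girl', 'house', 'loudly', 'mountain', 'near', 'quick', 'small', 'soft', 'those')
Vocabulary size: 12

12


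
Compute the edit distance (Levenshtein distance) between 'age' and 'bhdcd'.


Building DP table for s1='age' (len 3) and s2='bhdcd' (len 5):
       b  h  d  c  d
    0  1  2  3  4  5
  a 1  1  2  3  4  5
  g 2  2  2  3  4  5
  e 3  3  3  3  4  5
Edit distance = dp[3][5] = 5

5


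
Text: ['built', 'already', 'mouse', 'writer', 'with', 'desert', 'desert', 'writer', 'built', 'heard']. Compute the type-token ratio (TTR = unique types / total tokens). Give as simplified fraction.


Tokens: 10
Unique types: ('already', 'built', 'desert', 'heard', 'mouse', 'with', 'writer') = 7
TTR = 7/10
Already in lowest terms.

7/10


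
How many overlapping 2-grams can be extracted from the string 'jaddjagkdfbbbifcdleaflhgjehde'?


String 'jaddjagkdfbbbifcdleaflhgjehde' has length L = 29.
Number of overlapping n-grams = L - n + 1
Substituting: 29 - 2 + 1 = 28

28


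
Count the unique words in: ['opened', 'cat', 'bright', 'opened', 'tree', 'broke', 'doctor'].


Listing all tokens and tracking unique types:
  Token 1: 'opened' -> NEW (unique so far: 1)
  Token 2: 'cat' -> NEW (unique so far: 2)
  Token 3: 'bright' -> NEW (unique so far: 3)
  Token 4: 'opened' -> duplicate (unique so far: 3)
  Token 5: 'tree' -> NEW (unique so far: 4)
  Token 6: 'broke' -> NEW (unique so far: 5)
  Token 7: 'doctor' -> NEW (unique so far: 6)
Unique types: ('bright', 'broke', 'cat', 'doctor', 'opened', 'tree')
Vocabulary size: 6

6


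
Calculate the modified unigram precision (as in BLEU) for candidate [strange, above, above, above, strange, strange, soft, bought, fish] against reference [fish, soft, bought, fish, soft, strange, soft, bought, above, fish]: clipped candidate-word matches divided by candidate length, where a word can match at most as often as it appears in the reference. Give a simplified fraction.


Reference word counts: {'above': 1, 'bought': 2, 'fish': 3, 'soft': 3, 'strange': 1}
Checking each candidate word (with clipping):
  'strange' -> in reference (ref count 1, used 1/1) -> match (matches: 1)
  'above' -> in reference (ref count 1, used 1/1) -> match (matches: 2)
  'above' -> ref count 1 already used up (1/1) -> clipped, no match (matches: 2)
  'above' -> ref count 1 already used up (1/1) -> clipped, no match (matches: 2)
  'strange' -> ref count 1 already used up (1/1) -> clipped, no match (matches: 2)
  'strange' -> ref count 1 already used up (1/1) -> clipped, no match (matches: 2)
  'soft' -> in reference (ref count 3, used 1/3) -> match (matches: 3)
  'bought' -> in reference (ref count 2, used 1/2) -> match (matches: 4)
  'fish' -> in reference (ref count 3, used 1/3) -> match (matches: 5)
Clipped matches: 5, Candidate length: 9
Precision = 5/9

5/9


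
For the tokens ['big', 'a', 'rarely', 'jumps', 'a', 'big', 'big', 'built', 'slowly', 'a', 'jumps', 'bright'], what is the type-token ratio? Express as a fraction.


Tokens: 12
Unique types: ('a', 'big', 'bright', 'built', 'jumps', 'rarely', 'slowly') = 7
TTR = 7/12
Already in lowest terms.

7/12


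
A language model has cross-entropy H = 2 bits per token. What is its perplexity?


Perplexity formula: PP = 2^H
H = 2
PP = 2^2
Steps: 2^1 = 2, 2^2 = 4
PP = 4

4


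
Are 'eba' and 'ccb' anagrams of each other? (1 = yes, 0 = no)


Sort characters of 'eba': 'abe'
Sort characters of 'ccb': 'bcc'
Sorted forms differ -> they are NOT anagrams
Result: 0

0


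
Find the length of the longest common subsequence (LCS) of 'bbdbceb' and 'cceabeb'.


DP table for LCS of 'bbdbceb' and 'cceabeb':
       c  c  e  a  b  e  b
    0  0  0  0  0  0  0  0
  b 0  0  0  0  0  1  1  1
  b 0  0  0  0  0  1  1  2
  d 0  0  0  0  0  1  1  2
  b 0  0  0  0  0  1  1  2
  c 0  1  1  1  1  1  1  2
  e 0  1  1  2  2  2  2  2
  b 0  1  1  2  2  3  3  3
LCS: 'beb'
LCS length = 3

3


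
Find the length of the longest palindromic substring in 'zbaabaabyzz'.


Scanning 'zbaabaabyzz' for palindromic substrings.
Substring at positions 1-7: 'baabaab'.
Check: reverse('baabaab') = 'baabaab' -> palindrome confirmed.
Neighbouring characters ('z' / 'y') break symmetry, so it cannot extend further.
No longer palindromic substring exists; longest length = 7

7


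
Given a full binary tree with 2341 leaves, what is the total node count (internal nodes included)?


Leaf nodes (terminals): 2341
Internal nodes = n - 1 = 2341 - 1 = 2340
Total = leaves + internal = 2341 + 2340 = 4681

4681


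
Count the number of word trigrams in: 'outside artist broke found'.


Word trigrams from [4] words:
  Trigram 1: (outside artist broke)
  Trigram 2: (artist broke found)
Total word trigrams: 4 - 2 = 2

2


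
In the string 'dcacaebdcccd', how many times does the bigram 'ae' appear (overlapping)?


Scanning 'dcacaebdcccd' for bigram 'ae':
  Position 0: 'dc' -> no
  Position 1: 'ca' -> no
  Position 2: 'ac' -> no
  Position 3: 'ca' -> no
  Position 4: 'ae' -> MATCH
  Position 5: 'eb' -> no
  Position 6: 'bd' -> no
  Position 7: 'dc' -> no
  Position 8: 'cc' -> no
  Position 9: 'cc' -> no
  Position 10: 'cd' -> no
Total matches: 1

1


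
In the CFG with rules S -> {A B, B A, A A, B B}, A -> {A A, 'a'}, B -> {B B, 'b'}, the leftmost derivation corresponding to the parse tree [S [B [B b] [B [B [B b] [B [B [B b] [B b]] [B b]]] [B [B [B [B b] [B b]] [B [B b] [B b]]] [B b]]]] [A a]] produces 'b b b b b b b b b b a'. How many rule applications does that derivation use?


Every bracketed nonterminal node [X ...] in the tree is produced by exactly one rule application.
Reading the tree off as a leftmost derivation:
  Step 1: S  =>  B A   (applied S -> B A)
  Step 2: B A  =>  B B A   (applied B -> B B)
  Step 3: B B A  =>  b B A   (applied B -> b)
  Step 4: b B A  =>  b B B A   (applied B -> B B)
  Step 5: b B B A  =>  b B B B A   (applied B -> B B)
  Step 6: b B B B A  =>  b b B B A   (applied B -> b)
  Step 7: b b B B A  =>  b b B B B A   (applied B -> B B)
  Step 8: b b B B B A  =>  b b B B B B A   (applied B -> B B)
  Step 9: b b B B B B A  =>  b b b B B B A   (applied B -> b)
  Step 10: b b b B B B A  =>  b b b b B B A   (applied B -> b)
  Step 11: b b b b B B A  =>  b b b b b B A   (applied B -> b)
  Step 12: b b b b b B A  =>  b b b b b B B A   (applied B -> B B)
  Step 13: b b b b b B B A  =>  b b b b b B B B A   (applied B -> B B)
  Step 14: b b b b b B B B A  =>  b b b b b B B B B A   (applied B -> B B)
  Step 15: b b b b b B B B B A  =>  b b b b b b B B B A   (applied B -> b)
  Step 16: b b b b b b B B B A  =>  b b b b b b b B B A   (applied B -> b)
  Step 17: b b b b b b b B B A  =>  b b b b b b b B B B A   (applied B -> B B)
  Step 18: b b b b b b b B B B A  =>  b b b b b b b b B B A   (applied B -> b)
  Step 19: b b b b b b b b B B A  =>  b b b b b b b b b B A   (applied B -> b)
  Step 20: b b b b b b b b b B A  =>  b b b b b b b b b b A   (applied B -> b)
  Step 21: b b b b b b b b b b A  =>  b b b b b b b b b b a   (applied A -> a)
Final yield: b b b b b b b b b b a
Total rewrite steps: 21

21


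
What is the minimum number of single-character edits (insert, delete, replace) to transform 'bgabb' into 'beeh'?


Building DP table for s1='bgabb' (len 5) and s2='beeh' (len 4):
       b  e  e  h
    0  1  2  3  4
  b 1  0  1  2  3
  g 2  1  1  2  3
  a 3  2  2  2  3
  b 4  3  3  3  3
  b 5  4  4  4  4
Edit distance = dp[5][4] = 4

4


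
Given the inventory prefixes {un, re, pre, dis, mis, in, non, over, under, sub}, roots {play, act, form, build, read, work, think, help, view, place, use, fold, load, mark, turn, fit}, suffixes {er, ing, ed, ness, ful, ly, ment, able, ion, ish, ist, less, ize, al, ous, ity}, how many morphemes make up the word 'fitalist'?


Segmenting 'fitalist' against the inventory:
  'fit' -> root (morpheme 1)
  'al' -> suffix (morpheme 2)
  'ist' -> suffix (morpheme 3)
Total morphemes: 3

3


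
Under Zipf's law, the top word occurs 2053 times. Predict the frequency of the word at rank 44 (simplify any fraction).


Zipf's law: freq(rank) = f1 / rank
f1 = 2053, rank = 44
freq = 2053 / 44
GCD(2053, 44) = 1
Simplified: 2053/44

2053/44


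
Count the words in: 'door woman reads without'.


Counting words by splitting on spaces:
  Word 1: 'door'
  Word 2: 'woman'
  Word 3: 'reads'
  Word 4: 'without'
Total words: 4

4


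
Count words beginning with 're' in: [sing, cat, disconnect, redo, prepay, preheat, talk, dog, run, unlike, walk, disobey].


Checking each word for prefix 're':
  'sing' -> no (count: 0)
  'cat' -> no (count: 0)
  'disconnect' -> no (count: 0)
  'redo' -> YES, starts with 're' (count: 1)
  'prepay' -> no (count: 1)
  'preheat' -> no (count: 1)
  'talk' -> no (count: 1)
  'dog' -> no (count: 1)
  'run' -> no (count: 1)
  'unlike' -> no (count: 1)
  'walk' -> no (count: 1)
  'disobey' -> no (count: 1)
Total with prefix 're': 1

1


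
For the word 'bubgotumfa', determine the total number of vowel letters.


Scanning each character of 'bubgotumfa':
  Position 1: 'b' -> consonant (running count: 0)
  Position 2: 'u' -> vowel (running count: 1)
  Position 3: 'b' -> consonant (running count: 1)
  Position 4: 'g' -> consonant (running count: 1)
  Position 5: 'o' -> vowel (running count: 2)
  Position 6: 't' -> consonant (running count: 2)
  Position 7: 'u' -> vowel (running count: 3)
  Position 8: 'm' -> consonant (running count: 3)
  Position 9: 'f' -> consonant (running count: 3)
  Position 10: 'a' -> vowel (running count: 4)
Total vowels: 4

4


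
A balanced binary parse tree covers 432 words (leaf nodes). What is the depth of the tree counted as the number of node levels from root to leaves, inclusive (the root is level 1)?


In a balanced binary tree with n leaves the deepest leaf is ceil(log2(n)) edges below the root,
so counting node levels inclusive of root and leaves gives ceil(log2(n)) + 1 levels.
log2(432) = 8.7549
ceil(8.7549) = 9
levels = 9 + 1 = 10

10


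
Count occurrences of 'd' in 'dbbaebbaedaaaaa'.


Scanning 'dbbaebbaedaaaaa' for 'd':
  Position 0: 'd' -> MATCH (count: 1)
  Position 9: 'd' -> MATCH (count: 2)
Total occurrences of 'd': 2

2


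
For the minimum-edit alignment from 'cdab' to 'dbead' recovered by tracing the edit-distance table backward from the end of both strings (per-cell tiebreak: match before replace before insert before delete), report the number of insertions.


Edit distance = 4. Backtracking from cell (4, 5) with preference match > replace > insert > delete,
then listing the resulting alignment 'cdab' -> 'dbead' left to right:
  Step 1: insert 'd' [insertion #1]
  Step 2: replace c->b
  Step 3: replace d->e
  Step 4: keep 'a'
  Step 5: replace b->d
Total insertions: 1

1


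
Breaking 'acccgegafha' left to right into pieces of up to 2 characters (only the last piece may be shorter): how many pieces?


'acccgegafha' has 11 characters.
Chunking with max size 2:
  Chunk 1: 'ac' (positions 0-1)
  Chunk 2: 'cc' (positions 2-3)
  Chunk 3: 'ge' (positions 4-5)
  Chunk 4: 'ga' (positions 6-7)
  Chunk 5: 'fh' (positions 8-9)
  Chunk 6: 'a' (positions 10-10)
Total chunks: ceil(11 / 2) = 6

6


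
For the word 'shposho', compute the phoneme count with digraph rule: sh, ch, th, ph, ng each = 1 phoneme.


Parsing 'shposho' greedily, digraphs first:
  'sh' -> digraph (1 consonant phoneme) (phonemes so far: 1)
  'p' -> consonant phoneme (phonemes so far: 2)
  'o' -> vowel phoneme (phonemes so far: 3)
  'sh' -> digraph (1 consonant phoneme) (phonemes so far: 4)
  'o' -> vowel phoneme (phonemes so far: 5)
Total phonemes: 5

5


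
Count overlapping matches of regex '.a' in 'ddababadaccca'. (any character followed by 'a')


Pattern: .a means any character followed by 'a'.
Scanning 'ddababadaccca' position-by-position:
  Pos 0: window 'dd' -> no
  Pos 1: window 'da' -> MATCH
  Pos 2: window 'ab' -> no
  Pos 3: window 'ba' -> MATCH
  Pos 4: window 'ab' -> no
  Pos 5: window 'ba' -> MATCH
  Pos 6: window 'ad' -> no
  Pos 7: window 'da' -> MATCH
  Pos 8: window 'ac' -> no
  Pos 9: window 'cc' -> no
  Pos 10: window 'cc' -> no
  Pos 11: window 'ca' -> MATCH
  Pos 12: window 'a' -> no
Total matches: 5

5


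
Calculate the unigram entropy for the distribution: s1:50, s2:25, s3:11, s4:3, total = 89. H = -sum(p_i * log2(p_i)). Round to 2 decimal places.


Computing entropy H = -sum(p_i * log2(p_i)):
  s1: p = 50/89 = 0.5618, -p*log2(p) = 0.4673
  s2: p = 25/89 = 0.2809, -p*log2(p) = 0.5146
  s3: p = 11/89 = 0.1236, -p*log2(p) = 0.3728
  s4: p = 3/89 = 0.0337, -p*log2(p) = 0.1649
H = sum of terms = 1.5196
Rounded to 2 decimals: 1.52

1.52


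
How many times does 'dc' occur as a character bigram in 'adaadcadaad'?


Scanning 'adaadcadaad' for bigram 'dc':
  Position 0: 'ad' -> no
  Position 1: 'da' -> no
  Position 2: 'aa' -> no
  Position 3: 'ad' -> no
  Position 4: 'dc' -> MATCH
  Position 5: 'ca' -> no
  Position 6: 'ad' -> no
  Position 7: 'da' -> no
  Position 8: 'aa' -> no
  Position 9: 'ad' -> no
Total matches: 1

1


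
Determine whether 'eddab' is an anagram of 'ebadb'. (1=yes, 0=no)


Sort characters of 'eddab': 'abdde'
Sort characters of 'ebadb': 'abbde'
Sorted forms differ -> they are NOT anagrams
Result: 0

0


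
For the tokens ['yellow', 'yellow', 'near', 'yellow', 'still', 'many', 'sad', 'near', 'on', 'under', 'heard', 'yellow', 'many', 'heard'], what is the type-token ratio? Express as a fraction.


Tokens: 14
Unique types: ('heard', 'many', 'near', 'on', 'sad', 'still', 'under', 'yellow') = 8
TTR = 8/14
Simplify: divide both by 2 -> 4/7
TTR = 4/7

4/7


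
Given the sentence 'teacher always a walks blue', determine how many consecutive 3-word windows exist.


Word trigrams from [5] words:
  Trigram 1: (teacher always a)
  Trigram 2: (always a walks)
  Trigram 3: (a walks blue)
Total word trigrams: 5 - 2 = 3

3


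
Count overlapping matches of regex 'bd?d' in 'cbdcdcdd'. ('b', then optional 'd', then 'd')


Pattern: bd?d means 'b', then optional 'd', then 'd'.
Scanning 'cbdcdcdd' position-by-position:
  Pos 0: window 'cbd' -> no
  Pos 1: window 'bdc' -> MATCH
  Pos 2: window 'dcd' -> no
  Pos 3: window 'cdc' -> no
  Pos 4: window 'dcd' -> no
  Pos 5: window 'cdd' -> no
  Pos 6: window 'dd' -> no
  Pos 7: window 'd' -> no
Total matches: 1

1


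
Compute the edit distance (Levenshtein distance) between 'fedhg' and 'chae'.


Building DP table for s1='fedhg' (len 5) and s2='chae' (len 4):
       c  h  a  e
    0  1  2  3  4
  f 1  1  2  3  4
  e 2  2  2  3  3
  d 3  3  3  3  4
  h 4  4  3  4  4
  g 5  5  4  4  5
Edit distance = dp[5][4] = 5

5


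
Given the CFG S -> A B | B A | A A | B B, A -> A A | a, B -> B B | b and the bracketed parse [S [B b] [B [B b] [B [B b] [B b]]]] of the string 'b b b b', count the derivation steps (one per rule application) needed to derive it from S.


Every bracketed nonterminal node [X ...] in the tree is produced by exactly one rule application.
Reading the tree off as a leftmost derivation:
  Step 1: S  =>  B B   (applied S -> B B)
  Step 2: B B  =>  b B   (applied B -> b)
  Step 3: b B  =>  b B B   (applied B -> B B)
  Step 4: b B B  =>  b b B   (applied B -> b)
  Step 5: b b B  =>  b b B B   (applied B -> B B)
  Step 6: b b B B  =>  b b b B   (applied B -> b)
  Step 7: b b b B  =>  b b b b   (applied B -> b)
Final yield: b b b b
Total rewrite steps: 7

7


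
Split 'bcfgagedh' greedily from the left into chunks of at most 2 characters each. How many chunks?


'bcfgagedh' has 9 characters.
Chunking with max size 2:
  Chunk 1: 'bc' (positions 0-1)
  Chunk 2: 'fg' (positions 2-3)
  Chunk 3: 'ag' (positions 4-5)
  Chunk 4: 'ed' (positions 6-7)
  Chunk 5: 'h' (positions 8-8)
Total chunks: ceil(9 / 2) = 5

5


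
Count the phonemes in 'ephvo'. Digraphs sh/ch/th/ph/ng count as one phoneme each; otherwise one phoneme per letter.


Parsing 'ephvo' greedily, digraphs first:
  'e' -> vowel phoneme (phonemes so far: 1)
  'ph' -> digraph (1 consonant phoneme) (phonemes so far: 2)
  'v' -> consonant phoneme (phonemes so far: 3)
  'o' -> vowel phoneme (phonemes so far: 4)
Total phonemes: 4

4


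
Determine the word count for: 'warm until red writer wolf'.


Counting words by splitting on spaces:
  Word 1: 'warm'
  Word 2: 'until'
  Word 3: 'red'
  Word 4: 'writer'
  Word 5: 'wolf'
Total words: 5

5


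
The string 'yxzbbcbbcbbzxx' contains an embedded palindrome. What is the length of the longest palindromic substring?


Scanning 'yxzbbcbbcbbzxx' for palindromic substrings.
Substring at positions 1-12: 'xzbbcbbcbbzx'.
Check: reverse('xzbbcbbcbbzx') = 'xzbbcbbcbbzx' -> palindrome confirmed.
Neighbouring characters ('y' / 'x') break symmetry, so it cannot extend further.
No longer palindromic substring exists; longest length = 12

12


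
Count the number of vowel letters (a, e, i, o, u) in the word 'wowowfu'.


Scanning each character of 'wowowfu':
  Position 1: 'w' -> consonant (running count: 0)
  Position 2: 'o' -> vowel (running count: 1)
  Position 3: 'w' -> consonant (running count: 1)
  Position 4: 'o' -> vowel (running count: 2)
  Position 5: 'w' -> consonant (running count: 2)
  Position 6: 'f' -> consonant (running count: 2)
  Position 7: 'u' -> vowel (running count: 3)
Total vowels: 3

3


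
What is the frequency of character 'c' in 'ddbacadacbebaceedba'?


Scanning 'ddbacadacbebaceedba' for 'c':
  Position 4: 'c' -> MATCH (count: 1)
  Position 8: 'c' -> MATCH (count: 2)
  Position 13: 'c' -> MATCH (count: 3)
Total occurrences of 'c': 3

3


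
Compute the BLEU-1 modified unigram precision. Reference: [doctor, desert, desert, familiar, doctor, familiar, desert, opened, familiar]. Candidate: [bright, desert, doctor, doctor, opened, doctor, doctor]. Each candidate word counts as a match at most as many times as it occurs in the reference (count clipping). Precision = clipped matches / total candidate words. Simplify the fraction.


Reference word counts: {'desert': 3, 'doctor': 2, 'familiar': 3, 'opened': 1}
Checking each candidate word (with clipping):
  'bright' -> not in reference -> no match (matches: 0)
  'desert' -> in reference (ref count 3, used 1/3) -> match (matches: 1)
  'doctor' -> in reference (ref count 2, used 1/2) -> match (matches: 2)
  'doctor' -> in reference (ref count 2, used 2/2) -> match (matches: 3)
  'opened' -> in reference (ref count 1, used 1/1) -> match (matches: 4)
  'doctor' -> ref count 2 already used up (2/2) -> clipped, no match (matches: 4)
  'doctor' -> ref count 2 already used up (2/2) -> clipped, no match (matches: 4)
Clipped matches: 4, Candidate length: 7
Precision = 4/7

4/7


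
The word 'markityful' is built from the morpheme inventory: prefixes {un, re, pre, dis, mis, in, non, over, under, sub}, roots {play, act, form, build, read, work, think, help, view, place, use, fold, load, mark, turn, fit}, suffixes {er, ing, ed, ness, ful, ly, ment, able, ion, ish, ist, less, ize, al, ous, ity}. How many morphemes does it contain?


Segmenting 'markityful' against the inventory:
  'mark' -> root (morpheme 1)
  'ity' -> suffix (morpheme 2)
  'ful' -> suffix (morpheme 3)
Total morphemes: 3

3


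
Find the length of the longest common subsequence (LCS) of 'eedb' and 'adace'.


DP table for LCS of 'eedb' and 'adace':
       a  d  a  c  e
    0  0  0  0  0  0
  e 0  0  0  0  0  1
  e 0  0  0  0  0  1
  d 0  0  1  1  1  1
  b 0  0  1  1  1  1
LCS: 'e'
LCS length = 1

1


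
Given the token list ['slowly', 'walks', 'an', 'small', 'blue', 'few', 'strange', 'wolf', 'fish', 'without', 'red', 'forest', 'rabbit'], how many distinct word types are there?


Listing all tokens and tracking unique types:
  Token 1: 'slowly' -> NEW (unique so far: 1)
  Token 2: 'walks' -> NEW (unique so far: 2)
  Token 3: 'an' -> NEW (unique so far: 3)
  Token 4: 'small' -> NEW (unique so far: 4)
  Token 5: 'blue' -> NEW (unique so far: 5)
  Token 6: 'few' -> NEW (unique so far: 6)
  Token 7: 'strange' -> NEW (unique so far: 7)
  Token 8: 'wolf' -> NEW (unique so far: 8)
  Token 9: 'fish' -> NEW (unique so far: 9)
  Token 10: 'without' -> NEW (unique so far: 10)
  Token 11: 'red' -> NEW (unique so far: 11)
  Token 12: 'forest' -> NEW (unique so far: 12)
  Token 13: 'rabbit' -> NEW (unique so far: 13)
Unique types: ('an', 'blue', 'few', 'fish', 'forest', 'rabbit', 'red', 'slowly', 'small', 'strange', 'walks', 'without', 'wolf')
Vocabulary size: 13

13


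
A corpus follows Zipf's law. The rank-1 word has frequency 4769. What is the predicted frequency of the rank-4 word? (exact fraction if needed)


Zipf's law: freq(rank) = f1 / rank
f1 = 4769, rank = 4
freq = 4769 / 4
GCD(4769, 4) = 1
Simplified: 4769/4

4769/4


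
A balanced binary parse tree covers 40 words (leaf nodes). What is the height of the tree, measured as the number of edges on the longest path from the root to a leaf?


In a balanced binary tree with n leaves the deepest leaf is ceil(log2(n)) edges below the root.
log2(40) = 5.3219
ceil(5.3219) = 6
height (edges) = 6

6


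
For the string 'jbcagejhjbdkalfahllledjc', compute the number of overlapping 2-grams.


String 'jbcagejhjbdkalfahllledjc' has length L = 24.
Number of overlapping n-grams = L - n + 1
Substituting: 24 - 2 + 1 = 23

23


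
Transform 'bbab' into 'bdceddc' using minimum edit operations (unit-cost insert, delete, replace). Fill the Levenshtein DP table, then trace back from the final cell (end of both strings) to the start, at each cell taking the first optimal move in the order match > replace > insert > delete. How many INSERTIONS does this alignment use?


Edit distance = 6. Backtracking from cell (4, 7) with preference match > replace > insert > delete,
then listing the resulting alignment 'bbab' -> 'bdceddc' left to right:
  Step 1: keep 'b'
  Step 2: insert 'd' [insertion #1]
  Step 3: insert 'c' [insertion #2]
  Step 4: insert 'e' [insertion #3]
  Step 5: replace b->d
  Step 6: replace a->d
  Step 7: replace b->c
Total insertions: 3

3


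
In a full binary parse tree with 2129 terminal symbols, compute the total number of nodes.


Leaf nodes (terminals): 2129
Internal nodes = n - 1 = 2129 - 1 = 2128
Total = leaves + internal = 2129 + 2128 = 4257

4257


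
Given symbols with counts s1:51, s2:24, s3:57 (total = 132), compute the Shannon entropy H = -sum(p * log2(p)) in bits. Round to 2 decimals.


Computing entropy H = -sum(p_i * log2(p_i)):
  s1: p = 51/132 = 0.3864, -p*log2(p) = 0.5301
  s2: p = 24/132 = 0.1818, -p*log2(p) = 0.4472
  s3: p = 57/132 = 0.4318, -p*log2(p) = 0.5231
H = sum of terms = 1.5004
Rounded to 2 decimals: 1.50

1.50


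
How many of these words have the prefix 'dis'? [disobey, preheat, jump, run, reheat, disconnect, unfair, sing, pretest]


Checking each word for prefix 'dis':
  'disobey' -> YES, starts with 'dis' (count: 1)
  'preheat' -> no (count: 1)
  'jump' -> no (count: 1)
  'run' -> no (count: 1)
  'reheat' -> no (count: 1)
  'disconnect' -> YES, starts with 'dis' (count: 2)
  'unfair' -> no (count: 2)
  'sing' -> no (count: 2)
  'pretest' -> no (count: 2)
Total with prefix 'dis': 2

2


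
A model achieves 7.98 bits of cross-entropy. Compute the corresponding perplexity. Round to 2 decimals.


Perplexity formula: PP = 2^H
H = 7.98
PP = 2^7.98
Decompose: 2^7.98 = 2^7 * 2^0.98
2^7 = 128, 2^0.98 ~ 1.9724654
PP ~ 128 * 1.9724654 = 252.4755712
Rounded to 2 decimals: 252.48

252.48


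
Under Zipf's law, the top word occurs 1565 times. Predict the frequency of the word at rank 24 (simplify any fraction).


Zipf's law: freq(rank) = f1 / rank
f1 = 1565, rank = 24
freq = 1565 / 24
GCD(1565, 24) = 1
Simplified: 1565/24

1565/24


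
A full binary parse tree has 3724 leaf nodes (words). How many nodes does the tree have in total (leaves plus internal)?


Leaf nodes (terminals): 3724
Internal nodes = n - 1 = 3724 - 1 = 3723
Total = leaves + internal = 3724 + 3723 = 7447

7447


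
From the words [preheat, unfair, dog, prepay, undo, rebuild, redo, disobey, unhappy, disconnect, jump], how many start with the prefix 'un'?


Checking each word for prefix 'un':
  'preheat' -> no (count: 0)
  'unfair' -> YES, starts with 'un' (count: 1)
  'dog' -> no (count: 1)
  'prepay' -> no (count: 1)
  'undo' -> YES, starts with 'un' (count: 2)
  'rebuild' -> no (count: 2)
  'redo' -> no (count: 2)
  'disobey' -> no (count: 2)
  'unhappy' -> YES, starts with 'un' (count: 3)
  'disconnect' -> no (count: 3)
  'jump' -> no (count: 3)
Total with prefix 'un': 3

3


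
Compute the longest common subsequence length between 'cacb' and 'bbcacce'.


DP table for LCS of 'cacb' and 'bbcacce':
       b  b  c  a  c  c  e
    0  0  0  0  0  0  0  0
  c 0  0  0  1  1  1  1  1
  a 0  0  0  1  2  2  2  2
  c 0  0  0  1  2  3  3  3
  b 0  1  1  1  2  3  3  3
LCS: 'cac'
LCS length = 3

3


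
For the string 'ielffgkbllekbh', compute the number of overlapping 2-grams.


String 'ielffgkbllekbh' has length L = 14.
Number of overlapping n-grams = L - n + 1
Substituting: 14 - 2 + 1 = 13

13


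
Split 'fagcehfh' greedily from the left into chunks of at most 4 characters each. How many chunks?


'fagcehfh' has 8 characters.
Chunking with max size 4:
  Chunk 1: 'fagc' (positions 0-3)
  Chunk 2: 'ehfh' (positions 4-7)
Total chunks: ceil(8 / 4) = 2

2


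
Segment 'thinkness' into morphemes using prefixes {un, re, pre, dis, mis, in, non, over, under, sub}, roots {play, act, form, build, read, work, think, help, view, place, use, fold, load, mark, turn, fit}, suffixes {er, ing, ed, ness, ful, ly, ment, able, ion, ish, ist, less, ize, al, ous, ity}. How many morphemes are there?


Segmenting 'thinkness' against the inventory:
  'think' -> root (morpheme 1)
  'ness' -> suffix (morpheme 2)
Total morphemes: 2

2


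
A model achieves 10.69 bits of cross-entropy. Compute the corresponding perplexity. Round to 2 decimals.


Perplexity formula: PP = 2^H
H = 10.69
PP = 2^10.69
Decompose: 2^10.69 = 2^10 * 2^0.69
2^10 = 1024, 2^0.69 ~ 1.6132835
PP ~ 1024 * 1.6132835 = 1652.0023040
Rounded to 2 decimals: 1652.00

1652.00


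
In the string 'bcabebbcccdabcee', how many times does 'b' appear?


Scanning 'bcabebbcccdabcee' for 'b':
  Position 0: 'b' -> MATCH (count: 1)
  Position 3: 'b' -> MATCH (count: 2)
  Position 5: 'b' -> MATCH (count: 3)
  Position 6: 'b' -> MATCH (count: 4)
  Position 12: 'b' -> MATCH (count: 5)
Total occurrences of 'b': 5

5


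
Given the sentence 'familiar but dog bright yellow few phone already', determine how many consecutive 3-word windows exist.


Word trigrams from [8] words:
  Trigram 1: (familiar but dog)
  Trigram 2: (but dog bright)
  Trigram 3: (dog bright yellow)
  Trigram 4: (bright yellow few)
  Trigram 5: (yellow few phone)
  Trigram 6: (few phone already)
Total word trigrams: 8 - 2 = 6

6


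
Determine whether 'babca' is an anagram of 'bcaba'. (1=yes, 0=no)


Sort characters of 'babca': 'aabbc'
Sort characters of 'bcaba': 'aabbc'
Sorted forms match -> they ARE anagrams
Result: 1

1


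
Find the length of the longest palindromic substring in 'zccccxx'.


Scanning 'zccccxx' for palindromic substrings.
Substring at positions 1-4: 'cccc'.
Check: reverse('cccc') = 'cccc' -> palindrome confirmed.
Neighbouring characters ('z' / 'x') break symmetry, so it cannot extend further.
No longer palindromic substring exists; longest length = 4

4


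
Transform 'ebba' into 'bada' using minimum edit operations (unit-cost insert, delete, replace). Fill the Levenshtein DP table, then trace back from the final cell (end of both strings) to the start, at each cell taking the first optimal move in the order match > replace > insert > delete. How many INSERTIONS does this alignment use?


Edit distance = 3. Backtracking from cell (4, 4) with preference match > replace > insert > delete,
then listing the resulting alignment 'ebba' -> 'bada' left to right:
  Step 1: replace e->b
  Step 2: replace b->a
  Step 3: replace b->d
  Step 4: keep 'a'
Total insertions: 0

0


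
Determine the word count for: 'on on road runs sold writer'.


Counting words by splitting on spaces:
  Word 1: 'on'
  Word 2: 'on'
  Word 3: 'road'
  Word 4: 'runs'
  Word 5: 'sold'
  Word 6: 'writer'
Total words: 6

6


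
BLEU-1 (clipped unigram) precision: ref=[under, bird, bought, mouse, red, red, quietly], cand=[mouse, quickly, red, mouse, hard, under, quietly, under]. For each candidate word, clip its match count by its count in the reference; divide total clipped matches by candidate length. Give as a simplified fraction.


Reference word counts: {'bird': 1, 'bought': 1, 'mouse': 1, 'quietly': 1, 'red': 2, 'under': 1}
Checking each candidate word (with clipping):
  'mouse' -> in reference (ref count 1, used 1/1) -> match (matches: 1)
  'quickly' -> not in reference -> no match (matches: 1)
  'red' -> in reference (ref count 2, used 1/2) -> match (matches: 2)
  'mouse' -> ref count 1 already used up (1/1) -> clipped, no match (matches: 2)
  'hard' -> not in reference -> no match (matches: 2)
  'under' -> in reference (ref count 1, used 1/1) -> match (matches: 3)
  'quietly' -> in reference (ref count 1, used 1/1) -> match (matches: 4)
  'under' -> ref count 1 already used up (1/1) -> clipped, no match (matches: 4)
Clipped matches: 4, Candidate length: 8
Precision = 4/8 = 1/2

1/2


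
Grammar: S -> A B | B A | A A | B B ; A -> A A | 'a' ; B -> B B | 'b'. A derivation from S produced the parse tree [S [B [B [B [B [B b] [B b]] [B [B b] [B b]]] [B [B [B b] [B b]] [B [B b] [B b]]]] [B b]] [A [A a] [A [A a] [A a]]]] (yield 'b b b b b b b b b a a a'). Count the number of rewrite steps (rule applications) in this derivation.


Every bracketed nonterminal node [X ...] in the tree is produced by exactly one rule application.
Reading the tree off as a leftmost derivation:
  Step 1: S  =>  B A   (applied S -> B A)
  Step 2: B A  =>  B B A   (applied B -> B B)
  Step 3: B B A  =>  B B B A   (applied B -> B B)
  Step 4: B B B A  =>  B B B B A   (applied B -> B B)
  Step 5: B B B B A  =>  B B B B B A   (applied B -> B B)
  Step 6: B B B B B A  =>  b B B B B A   (applied B -> b)
  Step 7: b B B B B A  =>  b b B B B A   (applied B -> b)
  Step 8: b b B B B A  =>  b b B B B B A   (applied B -> B B)
  Step 9: b b B B B B A  =>  b b b B B B A   (applied B -> b)
  Step 10: b b b B B B A  =>  b b b b B B A   (applied B -> b)
  Step 11: b b b b B B A  =>  b b b b B B B A   (applied B -> B B)
  Step 12: b b b b B B B A  =>  b b b b B B B B A   (applied B -> B B)
  Step 13: b b b b B B B B A  =>  b b b b b B B B A   (applied B -> b)
  Step 14: b b b b b B B B A  =>  b b b b b b B B A   (applied B -> b)
  Step 15: b b b b b b B B A  =>  b b b b b b B B B A   (applied B -> B B)
  Step 16: b b b b b b B B B A  =>  b b b b b b b B B A   (applied B -> b)
  Step 17: b b b b b b b B B A  =>  b b b b b b b b B A   (applied B -> b)
  Step 18: b b b b b b b b B A  =>  b b b b b b b b b A   (applied B -> b)
  Step 19: b b b b b b b b b A  =>  b b b b b b b b b A A   (applied A -> A A)
  Step 20: b b b b b b b b b A A  =>  b b b b b b b b b a A   (applied A -> a)
  Step 21: b b b b b b b b b a A  =>  b b b b b b b b b a A A   (applied A -> A A)
  Step 22: b b b b b b b b b a A A  =>  b b b b b b b b b a a A   (applied A -> a)
  Step 23: b b b b b b b b b a a A  =>  b b b b b b b b b a a a   (applied A -> a)
Final yield: b b b b b b b b b a a a
Total rewrite steps: 23

23


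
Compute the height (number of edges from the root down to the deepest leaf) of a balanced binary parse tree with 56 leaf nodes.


In a balanced binary tree with n leaves the deepest leaf is ceil(log2(n)) edges below the root.
log2(56) = 5.8074
ceil(5.8074) = 6
height (edges) = 6

6


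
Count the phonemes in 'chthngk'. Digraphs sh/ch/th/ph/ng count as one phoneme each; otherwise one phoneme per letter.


Parsing 'chthngk' greedily, digraphs first:
  'ch' -> digraph (1 consonant phoneme) (phonemes so far: 1)
  'th' -> digraph (1 consonant phoneme) (phonemes so far: 2)
  'ng' -> digraph (1 consonant phoneme) (phonemes so far: 3)
  'k' -> consonant phoneme (phonemes so far: 4)
Total phonemes: 4

4


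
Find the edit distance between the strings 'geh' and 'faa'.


Building DP table for s1='geh' (len 3) and s2='faa' (len 3):
       f  a  a
    0  1  2  3
  g 1  1  2  3
  e 2  2  2  3
  h 3  3  3  3
Edit distance = dp[3][3] = 3

3


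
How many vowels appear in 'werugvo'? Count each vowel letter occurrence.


Scanning each character of 'werugvo':
  Position 1: 'w' -> consonant (running count: 0)
  Position 2: 'e' -> vowel (running count: 1)
  Position 3: 'r' -> consonant (running count: 1)
  Position 4: 'u' -> vowel (running count: 2)
  Position 5: 'g' -> consonant (running count: 2)
  Position 6: 'v' -> consonant (running count: 2)
  Position 7: 'o' -> vowel (running count: 3)
Total vowels: 3

3
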